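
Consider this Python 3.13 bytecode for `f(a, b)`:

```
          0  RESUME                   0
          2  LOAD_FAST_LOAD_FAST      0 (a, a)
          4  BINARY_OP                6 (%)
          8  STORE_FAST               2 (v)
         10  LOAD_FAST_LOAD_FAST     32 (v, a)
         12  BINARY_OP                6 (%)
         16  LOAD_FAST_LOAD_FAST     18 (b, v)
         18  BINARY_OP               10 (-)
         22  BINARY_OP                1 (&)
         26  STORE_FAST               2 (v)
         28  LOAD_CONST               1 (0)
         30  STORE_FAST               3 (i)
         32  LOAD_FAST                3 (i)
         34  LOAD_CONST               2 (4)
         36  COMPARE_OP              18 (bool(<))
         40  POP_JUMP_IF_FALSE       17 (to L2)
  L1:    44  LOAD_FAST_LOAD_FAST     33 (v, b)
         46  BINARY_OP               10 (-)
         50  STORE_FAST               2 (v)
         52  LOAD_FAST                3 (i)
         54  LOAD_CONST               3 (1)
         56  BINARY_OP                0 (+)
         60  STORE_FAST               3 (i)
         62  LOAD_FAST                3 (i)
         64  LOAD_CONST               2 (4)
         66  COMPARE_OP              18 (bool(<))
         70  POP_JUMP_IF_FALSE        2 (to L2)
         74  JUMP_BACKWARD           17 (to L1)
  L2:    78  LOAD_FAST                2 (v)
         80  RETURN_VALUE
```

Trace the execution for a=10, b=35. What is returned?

LOAD_FAST_LOAD_FAST a,a → push 10,10. Stack: [10, 10]
BINARY_OP % → 10 % 10 = 0. Stack: [0]
STORE_FAST v → v=0. Stack: []
LOAD_FAST_LOAD_FAST v,a → push 0,10. Stack: [0, 10]
BINARY_OP % → 0 % 10 = 0. Stack: [0]
LOAD_FAST_LOAD_FAST b,v → push 35,0. Stack: [0, 35, 0]
BINARY_OP - → 35 - 0 = 35. Stack: [0, 35]
BINARY_OP & → 0 & 35 = 0. Stack: [0]
STORE_FAST v → v=0. Stack: []
LOAD_CONST → push 0. Stack: [0]
STORE_FAST i → i=0. Stack: []
LOAD_FAST i → push 0. Stack: [0]
LOAD_CONST → push 4. Stack: [0, 4]
COMPARE_OP bool(<) → 0 vs 4 = True. Stack: [True]
POP_JUMP_IF_FALSE → pop True; no jump. Stack: []
LOAD_FAST_LOAD_FAST v,b → push 0,35. Stack: [0, 35]
BINARY_OP - → 0 - 35 = -35. Stack: [-35]
STORE_FAST v → v=-35. Stack: []
LOAD_FAST i → push 0. Stack: [0]
LOAD_CONST → push 1. Stack: [0, 1]
BINARY_OP + → 0 + 1 = 1. Stack: [1]
STORE_FAST i → i=1. Stack: []
LOAD_FAST i → push 1. Stack: [1]
LOAD_CONST → push 4. Stack: [1, 4]
COMPARE_OP bool(<) → 1 vs 4 = True. Stack: [True]
POP_JUMP_IF_FALSE → pop True; no jump. Stack: []
LOAD_FAST_LOAD_FAST v,b → push -35,35. Stack: [-35, 35]
BINARY_OP - → -35 - 35 = -70. Stack: [-70]
STORE_FAST v → v=-70. Stack: []
LOAD_FAST i → push 1. Stack: [1]
LOAD_CONST → push 1. Stack: [1, 1]
BINARY_OP + → 1 + 1 = 2. Stack: [2]
STORE_FAST i → i=2. Stack: []
LOAD_FAST i → push 2. Stack: [2]
LOAD_CONST → push 4. Stack: [2, 4]
COMPARE_OP bool(<) → 2 vs 4 = True. Stack: [True]
POP_JUMP_IF_FALSE → pop True; no jump. Stack: []
LOAD_FAST_LOAD_FAST v,b → push -70,35. Stack: [-70, 35]
BINARY_OP - → -70 - 35 = -105. Stack: [-105]
STORE_FAST v → v=-105. Stack: []
LOAD_FAST i → push 2. Stack: [2]
LOAD_CONST → push 1. Stack: [2, 1]
BINARY_OP + → 2 + 1 = 3. Stack: [3]
STORE_FAST i → i=3. Stack: []
LOAD_FAST i → push 3. Stack: [3]
LOAD_CONST → push 4. Stack: [3, 4]
COMPARE_OP bool(<) → 3 vs 4 = True. Stack: [True]
POP_JUMP_IF_FALSE → pop True; no jump. Stack: []
LOAD_FAST_LOAD_FAST v,b → push -105,35. Stack: [-105, 35]
BINARY_OP - → -105 - 35 = -140. Stack: [-140]
STORE_FAST v → v=-140. Stack: []
LOAD_FAST i → push 3. Stack: [3]
LOAD_CONST → push 1. Stack: [3, 1]
BINARY_OP + → 3 + 1 = 4. Stack: [4]
STORE_FAST i → i=4. Stack: []
LOAD_FAST i → push 4. Stack: [4]
LOAD_CONST → push 4. Stack: [4, 4]
COMPARE_OP bool(<) → 4 vs 4 = False. Stack: [False]
POP_JUMP_IF_FALSE → pop False; jump. Stack: []
LOAD_FAST v → push -140. Stack: [-140]
RETURN_VALUE → return -140.

-140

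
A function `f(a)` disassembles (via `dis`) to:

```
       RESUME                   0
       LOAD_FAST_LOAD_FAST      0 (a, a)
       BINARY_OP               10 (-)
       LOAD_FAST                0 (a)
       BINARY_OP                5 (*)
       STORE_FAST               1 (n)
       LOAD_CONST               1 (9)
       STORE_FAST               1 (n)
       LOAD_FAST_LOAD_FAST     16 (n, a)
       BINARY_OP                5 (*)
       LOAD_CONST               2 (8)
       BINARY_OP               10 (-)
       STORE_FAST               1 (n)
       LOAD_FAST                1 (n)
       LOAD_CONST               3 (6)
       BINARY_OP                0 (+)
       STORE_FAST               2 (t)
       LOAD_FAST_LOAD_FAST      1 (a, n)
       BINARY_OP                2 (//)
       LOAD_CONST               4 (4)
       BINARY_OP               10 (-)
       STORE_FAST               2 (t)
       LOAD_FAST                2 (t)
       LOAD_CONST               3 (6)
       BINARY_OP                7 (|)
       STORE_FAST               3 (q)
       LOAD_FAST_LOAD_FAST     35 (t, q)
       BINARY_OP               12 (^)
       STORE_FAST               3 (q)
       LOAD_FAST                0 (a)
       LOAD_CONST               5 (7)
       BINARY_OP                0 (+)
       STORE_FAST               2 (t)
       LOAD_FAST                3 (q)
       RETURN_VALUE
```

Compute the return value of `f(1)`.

2

LOAD_FAST_LOAD_FAST a,a → push 1,1. Stack: [1, 1]
BINARY_OP - → 1 - 1 = 0. Stack: [0]
LOAD_FAST a → push 1. Stack: [0, 1]
BINARY_OP * → 0 * 1 = 0. Stack: [0]
STORE_FAST n → n=0. Stack: []
LOAD_CONST → push 9. Stack: [9]
STORE_FAST n → n=9. Stack: []
LOAD_FAST_LOAD_FAST n,a → push 9,1. Stack: [9, 1]
BINARY_OP * → 9 * 1 = 9. Stack: [9]
LOAD_CONST → push 8. Stack: [9, 8]
BINARY_OP - → 9 - 8 = 1. Stack: [1]
STORE_FAST n → n=1. Stack: []
LOAD_FAST n → push 1. Stack: [1]
LOAD_CONST → push 6. Stack: [1, 6]
BINARY_OP + → 1 + 6 = 7. Stack: [7]
STORE_FAST t → t=7. Stack: []
LOAD_FAST_LOAD_FAST a,n → push 1,1. Stack: [1, 1]
BINARY_OP // → 1 // 1 = 1. Stack: [1]
LOAD_CONST → push 4. Stack: [1, 4]
BINARY_OP - → 1 - 4 = -3. Stack: [-3]
STORE_FAST t → t=-3. Stack: []
LOAD_FAST t → push -3. Stack: [-3]
LOAD_CONST → push 6. Stack: [-3, 6]
BINARY_OP | → -3 | 6 = -1. Stack: [-1]
STORE_FAST q → q=-1. Stack: []
LOAD_FAST_LOAD_FAST t,q → push -3,-1. Stack: [-3, -1]
BINARY_OP ^ → -3 ^ -1 = 2. Stack: [2]
STORE_FAST q → q=2. Stack: []
LOAD_FAST a → push 1. Stack: [1]
LOAD_CONST → push 7. Stack: [1, 7]
BINARY_OP + → 1 + 7 = 8. Stack: [8]
STORE_FAST t → t=8. Stack: []
LOAD_FAST q → push 2. Stack: [2]
RETURN_VALUE → return 2.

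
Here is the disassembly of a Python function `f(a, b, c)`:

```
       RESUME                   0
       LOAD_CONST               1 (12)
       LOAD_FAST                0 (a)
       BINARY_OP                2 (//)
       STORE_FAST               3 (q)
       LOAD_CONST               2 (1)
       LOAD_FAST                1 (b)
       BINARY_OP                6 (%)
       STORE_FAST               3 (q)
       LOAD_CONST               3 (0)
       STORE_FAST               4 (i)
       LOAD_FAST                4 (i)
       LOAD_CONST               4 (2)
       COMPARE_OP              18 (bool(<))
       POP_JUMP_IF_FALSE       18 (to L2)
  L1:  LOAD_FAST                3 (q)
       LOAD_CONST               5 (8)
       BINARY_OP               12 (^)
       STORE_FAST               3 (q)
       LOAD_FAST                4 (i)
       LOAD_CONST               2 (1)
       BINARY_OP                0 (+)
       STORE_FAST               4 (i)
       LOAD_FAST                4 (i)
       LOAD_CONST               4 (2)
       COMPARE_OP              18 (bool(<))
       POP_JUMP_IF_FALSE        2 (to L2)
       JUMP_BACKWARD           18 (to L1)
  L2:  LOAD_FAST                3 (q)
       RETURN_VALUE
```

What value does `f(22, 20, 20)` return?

1

LOAD_CONST → push 12. Stack: [12]
LOAD_FAST a → push 22. Stack: [12, 22]
BINARY_OP // → 12 // 22 = 0. Stack: [0]
STORE_FAST q → q=0. Stack: []
LOAD_CONST → push 1. Stack: [1]
LOAD_FAST b → push 20. Stack: [1, 20]
BINARY_OP % → 1 % 20 = 1. Stack: [1]
STORE_FAST q → q=1. Stack: []
LOAD_CONST → push 0. Stack: [0]
STORE_FAST i → i=0. Stack: []
LOAD_FAST i → push 0. Stack: [0]
LOAD_CONST → push 2. Stack: [0, 2]
COMPARE_OP bool(<) → 0 vs 2 = True. Stack: [True]
POP_JUMP_IF_FALSE → pop True; no jump. Stack: []
LOAD_FAST q → push 1. Stack: [1]
LOAD_CONST → push 8. Stack: [1, 8]
BINARY_OP ^ → 1 ^ 8 = 9. Stack: [9]
STORE_FAST q → q=9. Stack: []
LOAD_FAST i → push 0. Stack: [0]
LOAD_CONST → push 1. Stack: [0, 1]
BINARY_OP + → 0 + 1 = 1. Stack: [1]
STORE_FAST i → i=1. Stack: []
LOAD_FAST i → push 1. Stack: [1]
LOAD_CONST → push 2. Stack: [1, 2]
COMPARE_OP bool(<) → 1 vs 2 = True. Stack: [True]
POP_JUMP_IF_FALSE → pop True; no jump. Stack: []
LOAD_FAST q → push 9. Stack: [9]
LOAD_CONST → push 8. Stack: [9, 8]
BINARY_OP ^ → 9 ^ 8 = 1. Stack: [1]
STORE_FAST q → q=1. Stack: []
LOAD_FAST i → push 1. Stack: [1]
LOAD_CONST → push 1. Stack: [1, 1]
BINARY_OP + → 1 + 1 = 2. Stack: [2]
STORE_FAST i → i=2. Stack: []
LOAD_FAST i → push 2. Stack: [2]
LOAD_CONST → push 2. Stack: [2, 2]
COMPARE_OP bool(<) → 2 vs 2 = False. Stack: [False]
POP_JUMP_IF_FALSE → pop False; jump. Stack: []
LOAD_FAST q → push 1. Stack: [1]
RETURN_VALUE → return 1.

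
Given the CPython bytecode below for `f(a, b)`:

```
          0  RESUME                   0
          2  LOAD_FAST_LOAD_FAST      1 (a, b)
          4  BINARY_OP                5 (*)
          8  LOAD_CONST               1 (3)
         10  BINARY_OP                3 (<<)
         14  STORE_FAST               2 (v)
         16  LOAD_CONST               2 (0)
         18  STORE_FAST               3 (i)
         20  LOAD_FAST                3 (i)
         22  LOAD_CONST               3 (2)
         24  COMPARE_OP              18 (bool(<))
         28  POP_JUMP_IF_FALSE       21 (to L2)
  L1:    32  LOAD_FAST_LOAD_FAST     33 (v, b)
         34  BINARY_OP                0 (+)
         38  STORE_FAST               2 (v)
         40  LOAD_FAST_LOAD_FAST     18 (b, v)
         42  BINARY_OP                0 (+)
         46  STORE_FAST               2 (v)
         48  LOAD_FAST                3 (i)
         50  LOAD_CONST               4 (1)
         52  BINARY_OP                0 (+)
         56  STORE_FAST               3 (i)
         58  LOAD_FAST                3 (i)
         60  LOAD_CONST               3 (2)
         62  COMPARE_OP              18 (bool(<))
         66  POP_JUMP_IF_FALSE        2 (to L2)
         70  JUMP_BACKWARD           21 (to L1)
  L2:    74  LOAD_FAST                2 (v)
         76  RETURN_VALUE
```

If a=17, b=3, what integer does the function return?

420

LOAD_FAST_LOAD_FAST a,b → push 17,3. Stack: [17, 3]
BINARY_OP * → 17 * 3 = 51. Stack: [51]
LOAD_CONST → push 3. Stack: [51, 3]
BINARY_OP << → 51 << 3 = 408. Stack: [408]
STORE_FAST v → v=408. Stack: []
LOAD_CONST → push 0. Stack: [0]
STORE_FAST i → i=0. Stack: []
LOAD_FAST i → push 0. Stack: [0]
LOAD_CONST → push 2. Stack: [0, 2]
COMPARE_OP bool(<) → 0 vs 2 = True. Stack: [True]
POP_JUMP_IF_FALSE → pop True; no jump. Stack: []
LOAD_FAST_LOAD_FAST v,b → push 408,3. Stack: [408, 3]
BINARY_OP + → 408 + 3 = 411. Stack: [411]
STORE_FAST v → v=411. Stack: []
LOAD_FAST_LOAD_FAST b,v → push 3,411. Stack: [3, 411]
BINARY_OP + → 3 + 411 = 414. Stack: [414]
STORE_FAST v → v=414. Stack: []
LOAD_FAST i → push 0. Stack: [0]
LOAD_CONST → push 1. Stack: [0, 1]
BINARY_OP + → 0 + 1 = 1. Stack: [1]
STORE_FAST i → i=1. Stack: []
LOAD_FAST i → push 1. Stack: [1]
LOAD_CONST → push 2. Stack: [1, 2]
COMPARE_OP bool(<) → 1 vs 2 = True. Stack: [True]
POP_JUMP_IF_FALSE → pop True; no jump. Stack: []
LOAD_FAST_LOAD_FAST v,b → push 414,3. Stack: [414, 3]
BINARY_OP + → 414 + 3 = 417. Stack: [417]
STORE_FAST v → v=417. Stack: []
LOAD_FAST_LOAD_FAST b,v → push 3,417. Stack: [3, 417]
BINARY_OP + → 3 + 417 = 420. Stack: [420]
STORE_FAST v → v=420. Stack: []
LOAD_FAST i → push 1. Stack: [1]
LOAD_CONST → push 1. Stack: [1, 1]
BINARY_OP + → 1 + 1 = 2. Stack: [2]
STORE_FAST i → i=2. Stack: []
LOAD_FAST i → push 2. Stack: [2]
LOAD_CONST → push 2. Stack: [2, 2]
COMPARE_OP bool(<) → 2 vs 2 = False. Stack: [False]
POP_JUMP_IF_FALSE → pop False; jump. Stack: []
LOAD_FAST v → push 420. Stack: [420]
RETURN_VALUE → return 420.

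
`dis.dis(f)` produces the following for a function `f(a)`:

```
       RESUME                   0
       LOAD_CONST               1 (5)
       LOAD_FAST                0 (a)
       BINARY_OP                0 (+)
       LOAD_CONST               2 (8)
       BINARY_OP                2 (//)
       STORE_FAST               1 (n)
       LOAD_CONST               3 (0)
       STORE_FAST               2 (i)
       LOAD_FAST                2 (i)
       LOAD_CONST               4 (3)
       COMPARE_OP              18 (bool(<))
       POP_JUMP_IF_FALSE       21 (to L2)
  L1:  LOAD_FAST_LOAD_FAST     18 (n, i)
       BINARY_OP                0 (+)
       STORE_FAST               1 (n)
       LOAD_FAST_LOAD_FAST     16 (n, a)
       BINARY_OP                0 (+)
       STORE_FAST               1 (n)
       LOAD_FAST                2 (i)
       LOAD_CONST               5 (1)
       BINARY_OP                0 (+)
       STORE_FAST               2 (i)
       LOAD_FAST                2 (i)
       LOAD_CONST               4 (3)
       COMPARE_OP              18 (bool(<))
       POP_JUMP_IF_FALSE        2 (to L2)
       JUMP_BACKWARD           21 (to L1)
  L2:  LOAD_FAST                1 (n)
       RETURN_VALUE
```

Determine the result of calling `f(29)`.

LOAD_CONST → push 5. Stack: [5]
LOAD_FAST a → push 29. Stack: [5, 29]
BINARY_OP + → 5 + 29 = 34. Stack: [34]
LOAD_CONST → push 8. Stack: [34, 8]
BINARY_OP // → 34 // 8 = 4. Stack: [4]
STORE_FAST n → n=4. Stack: []
LOAD_CONST → push 0. Stack: [0]
STORE_FAST i → i=0. Stack: []
LOAD_FAST i → push 0. Stack: [0]
LOAD_CONST → push 3. Stack: [0, 3]
COMPARE_OP bool(<) → 0 vs 3 = True. Stack: [True]
POP_JUMP_IF_FALSE → pop True; no jump. Stack: []
LOAD_FAST_LOAD_FAST n,i → push 4,0. Stack: [4, 0]
BINARY_OP + → 4 + 0 = 4. Stack: [4]
STORE_FAST n → n=4. Stack: []
LOAD_FAST_LOAD_FAST n,a → push 4,29. Stack: [4, 29]
BINARY_OP + → 4 + 29 = 33. Stack: [33]
STORE_FAST n → n=33. Stack: []
LOAD_FAST i → push 0. Stack: [0]
LOAD_CONST → push 1. Stack: [0, 1]
BINARY_OP + → 0 + 1 = 1. Stack: [1]
STORE_FAST i → i=1. Stack: []
LOAD_FAST i → push 1. Stack: [1]
LOAD_CONST → push 3. Stack: [1, 3]
COMPARE_OP bool(<) → 1 vs 3 = True. Stack: [True]
POP_JUMP_IF_FALSE → pop True; no jump. Stack: []
LOAD_FAST_LOAD_FAST n,i → push 33,1. Stack: [33, 1]
BINARY_OP + → 33 + 1 = 34. Stack: [34]
STORE_FAST n → n=34. Stack: []
LOAD_FAST_LOAD_FAST n,a → push 34,29. Stack: [34, 29]
BINARY_OP + → 34 + 29 = 63. Stack: [63]
STORE_FAST n → n=63. Stack: []
LOAD_FAST i → push 1. Stack: [1]
LOAD_CONST → push 1. Stack: [1, 1]
BINARY_OP + → 1 + 1 = 2. Stack: [2]
STORE_FAST i → i=2. Stack: []
LOAD_FAST i → push 2. Stack: [2]
LOAD_CONST → push 3. Stack: [2, 3]
COMPARE_OP bool(<) → 2 vs 3 = True. Stack: [True]
POP_JUMP_IF_FALSE → pop True; no jump. Stack: []
LOAD_FAST_LOAD_FAST n,i → push 63,2. Stack: [63, 2]
BINARY_OP + → 63 + 2 = 65. Stack: [65]
STORE_FAST n → n=65. Stack: []
LOAD_FAST_LOAD_FAST n,a → push 65,29. Stack: [65, 29]
BINARY_OP + → 65 + 29 = 94. Stack: [94]
STORE_FAST n → n=94. Stack: []
LOAD_FAST i → push 2. Stack: [2]
LOAD_CONST → push 1. Stack: [2, 1]
BINARY_OP + → 2 + 1 = 3. Stack: [3]
STORE_FAST i → i=3. Stack: []
LOAD_FAST i → push 3. Stack: [3]
LOAD_CONST → push 3. Stack: [3, 3]
COMPARE_OP bool(<) → 3 vs 3 = False. Stack: [False]
POP_JUMP_IF_FALSE → pop False; jump. Stack: []
LOAD_FAST n → push 94. Stack: [94]
RETURN_VALUE → return 94.

94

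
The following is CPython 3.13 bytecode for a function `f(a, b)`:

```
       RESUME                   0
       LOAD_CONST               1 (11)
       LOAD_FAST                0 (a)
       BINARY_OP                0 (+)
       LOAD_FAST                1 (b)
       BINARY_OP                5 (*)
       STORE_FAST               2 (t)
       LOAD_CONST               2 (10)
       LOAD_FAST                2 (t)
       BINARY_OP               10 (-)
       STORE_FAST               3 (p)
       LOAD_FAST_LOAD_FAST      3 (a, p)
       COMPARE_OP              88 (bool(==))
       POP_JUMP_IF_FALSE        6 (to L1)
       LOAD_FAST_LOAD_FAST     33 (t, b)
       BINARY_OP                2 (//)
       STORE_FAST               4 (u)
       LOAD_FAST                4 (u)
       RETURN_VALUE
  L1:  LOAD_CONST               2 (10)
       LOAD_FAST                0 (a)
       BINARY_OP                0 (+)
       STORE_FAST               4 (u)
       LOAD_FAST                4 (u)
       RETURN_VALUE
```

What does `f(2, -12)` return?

LOAD_CONST → push 11. Stack: [11]
LOAD_FAST a → push 2. Stack: [11, 2]
BINARY_OP + → 11 + 2 = 13. Stack: [13]
LOAD_FAST b → push -12. Stack: [13, -12]
BINARY_OP * → 13 * -12 = -156. Stack: [-156]
STORE_FAST t → t=-156. Stack: []
LOAD_CONST → push 10. Stack: [10]
LOAD_FAST t → push -156. Stack: [10, -156]
BINARY_OP - → 10 - -156 = 166. Stack: [166]
STORE_FAST p → p=166. Stack: []
LOAD_FAST_LOAD_FAST a,p → push 2,166. Stack: [2, 166]
COMPARE_OP bool(==) → 2 vs 166 = False. Stack: [False]
POP_JUMP_IF_FALSE → pop False; jump. Stack: []
LOAD_CONST → push 10. Stack: [10]
LOAD_FAST a → push 2. Stack: [10, 2]
BINARY_OP + → 10 + 2 = 12. Stack: [12]
STORE_FAST u → u=12. Stack: []
LOAD_FAST u → push 12. Stack: [12]
RETURN_VALUE → return 12.

12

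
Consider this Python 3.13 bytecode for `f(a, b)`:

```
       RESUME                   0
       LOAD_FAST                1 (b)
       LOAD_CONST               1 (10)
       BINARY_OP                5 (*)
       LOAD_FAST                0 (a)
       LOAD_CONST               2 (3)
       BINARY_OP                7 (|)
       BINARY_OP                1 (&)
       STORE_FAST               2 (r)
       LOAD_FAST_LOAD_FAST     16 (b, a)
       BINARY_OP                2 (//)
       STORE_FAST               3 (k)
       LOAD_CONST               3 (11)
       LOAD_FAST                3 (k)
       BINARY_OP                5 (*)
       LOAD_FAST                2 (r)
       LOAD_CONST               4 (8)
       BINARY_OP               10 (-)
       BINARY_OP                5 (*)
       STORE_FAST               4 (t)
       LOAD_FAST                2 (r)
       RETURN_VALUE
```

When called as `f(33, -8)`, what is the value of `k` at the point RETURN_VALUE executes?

-1

LOAD_FAST b → push -8. Stack: [-8]
LOAD_CONST → push 10. Stack: [-8, 10]
BINARY_OP * → -8 * 10 = -80. Stack: [-80]
LOAD_FAST a → push 33. Stack: [-80, 33]
LOAD_CONST → push 3. Stack: [-80, 33, 3]
BINARY_OP | → 33 | 3 = 35. Stack: [-80, 35]
BINARY_OP & → -80 & 35 = 32. Stack: [32]
STORE_FAST r → r=32. Stack: []
LOAD_FAST_LOAD_FAST b,a → push -8,33. Stack: [-8, 33]
BINARY_OP // → -8 // 33 = -1. Stack: [-1]
STORE_FAST k → k=-1. Stack: []
LOAD_CONST → push 11. Stack: [11]
LOAD_FAST k → push -1. Stack: [11, -1]
BINARY_OP * → 11 * -1 = -11. Stack: [-11]
LOAD_FAST r → push 32. Stack: [-11, 32]
LOAD_CONST → push 8. Stack: [-11, 32, 8]
BINARY_OP - → 32 - 8 = 24. Stack: [-11, 24]
BINARY_OP * → -11 * 24 = -264. Stack: [-264]
STORE_FAST t → t=-264. Stack: []
LOAD_FAST r → push 32. Stack: [32]
RETURN_VALUE → return 32.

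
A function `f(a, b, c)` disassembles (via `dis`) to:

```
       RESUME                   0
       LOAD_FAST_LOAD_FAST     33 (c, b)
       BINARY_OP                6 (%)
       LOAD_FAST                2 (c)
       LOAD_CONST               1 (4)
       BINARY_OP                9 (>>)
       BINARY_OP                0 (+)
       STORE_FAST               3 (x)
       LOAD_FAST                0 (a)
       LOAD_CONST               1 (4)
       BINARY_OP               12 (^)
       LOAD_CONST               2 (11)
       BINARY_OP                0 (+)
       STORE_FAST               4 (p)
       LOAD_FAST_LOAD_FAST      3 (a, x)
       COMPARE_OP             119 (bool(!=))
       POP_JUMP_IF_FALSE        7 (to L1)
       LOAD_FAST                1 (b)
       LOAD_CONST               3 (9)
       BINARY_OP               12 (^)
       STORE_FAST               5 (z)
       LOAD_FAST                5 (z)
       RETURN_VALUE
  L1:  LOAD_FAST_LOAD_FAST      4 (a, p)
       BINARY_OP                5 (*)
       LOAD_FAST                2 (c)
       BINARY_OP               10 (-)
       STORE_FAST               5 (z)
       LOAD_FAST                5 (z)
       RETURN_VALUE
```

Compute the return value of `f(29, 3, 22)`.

LOAD_FAST_LOAD_FAST c,b → push 22,3. Stack: [22, 3]
BINARY_OP % → 22 % 3 = 1. Stack: [1]
LOAD_FAST c → push 22. Stack: [1, 22]
LOAD_CONST → push 4. Stack: [1, 22, 4]
BINARY_OP >> → 22 >> 4 = 1. Stack: [1, 1]
BINARY_OP + → 1 + 1 = 2. Stack: [2]
STORE_FAST x → x=2. Stack: []
LOAD_FAST a → push 29. Stack: [29]
LOAD_CONST → push 4. Stack: [29, 4]
BINARY_OP ^ → 29 ^ 4 = 25. Stack: [25]
LOAD_CONST → push 11. Stack: [25, 11]
BINARY_OP + → 25 + 11 = 36. Stack: [36]
STORE_FAST p → p=36. Stack: []
LOAD_FAST_LOAD_FAST a,x → push 29,2. Stack: [29, 2]
COMPARE_OP bool(!=) → 29 vs 2 = True. Stack: [True]
POP_JUMP_IF_FALSE → pop True; no jump. Stack: []
LOAD_FAST b → push 3. Stack: [3]
LOAD_CONST → push 9. Stack: [3, 9]
BINARY_OP ^ → 3 ^ 9 = 10. Stack: [10]
STORE_FAST z → z=10. Stack: []
LOAD_FAST z → push 10. Stack: [10]
RETURN_VALUE → return 10.

10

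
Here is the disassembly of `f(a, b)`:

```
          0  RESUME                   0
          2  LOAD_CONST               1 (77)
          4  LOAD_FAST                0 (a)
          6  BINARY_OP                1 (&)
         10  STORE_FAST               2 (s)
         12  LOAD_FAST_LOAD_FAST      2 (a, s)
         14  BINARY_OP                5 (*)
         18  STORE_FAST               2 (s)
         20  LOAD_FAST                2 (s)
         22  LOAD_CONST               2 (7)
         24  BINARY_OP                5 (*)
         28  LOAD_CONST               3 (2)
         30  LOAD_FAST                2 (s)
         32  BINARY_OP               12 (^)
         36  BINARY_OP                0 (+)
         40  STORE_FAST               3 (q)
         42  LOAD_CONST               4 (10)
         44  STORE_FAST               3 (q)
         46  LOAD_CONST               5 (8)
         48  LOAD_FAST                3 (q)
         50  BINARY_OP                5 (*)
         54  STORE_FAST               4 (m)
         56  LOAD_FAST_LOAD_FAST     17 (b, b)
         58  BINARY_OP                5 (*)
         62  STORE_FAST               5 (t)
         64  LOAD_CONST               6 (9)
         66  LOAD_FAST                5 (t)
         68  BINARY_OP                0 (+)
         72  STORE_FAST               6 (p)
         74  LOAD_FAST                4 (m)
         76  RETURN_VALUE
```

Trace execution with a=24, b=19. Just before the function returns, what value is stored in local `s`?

LOAD_CONST → push 77. Stack: [77]
LOAD_FAST a → push 24. Stack: [77, 24]
BINARY_OP & → 77 & 24 = 8. Stack: [8]
STORE_FAST s → s=8. Stack: []
LOAD_FAST_LOAD_FAST a,s → push 24,8. Stack: [24, 8]
BINARY_OP * → 24 * 8 = 192. Stack: [192]
STORE_FAST s → s=192. Stack: []
LOAD_FAST s → push 192. Stack: [192]
LOAD_CONST → push 7. Stack: [192, 7]
BINARY_OP * → 192 * 7 = 1344. Stack: [1344]
LOAD_CONST → push 2. Stack: [1344, 2]
LOAD_FAST s → push 192. Stack: [1344, 2, 192]
BINARY_OP ^ → 2 ^ 192 = 194. Stack: [1344, 194]
BINARY_OP + → 1344 + 194 = 1538. Stack: [1538]
STORE_FAST q → q=1538. Stack: []
LOAD_CONST → push 10. Stack: [10]
STORE_FAST q → q=10. Stack: []
LOAD_CONST → push 8. Stack: [8]
LOAD_FAST q → push 10. Stack: [8, 10]
BINARY_OP * → 8 * 10 = 80. Stack: [80]
STORE_FAST m → m=80. Stack: []
LOAD_FAST_LOAD_FAST b,b → push 19,19. Stack: [19, 19]
BINARY_OP * → 19 * 19 = 361. Stack: [361]
STORE_FAST t → t=361. Stack: []
LOAD_CONST → push 9. Stack: [9]
LOAD_FAST t → push 361. Stack: [9, 361]
BINARY_OP + → 9 + 361 = 370. Stack: [370]
STORE_FAST p → p=370. Stack: []
LOAD_FAST m → push 80. Stack: [80]
RETURN_VALUE → return 80.

192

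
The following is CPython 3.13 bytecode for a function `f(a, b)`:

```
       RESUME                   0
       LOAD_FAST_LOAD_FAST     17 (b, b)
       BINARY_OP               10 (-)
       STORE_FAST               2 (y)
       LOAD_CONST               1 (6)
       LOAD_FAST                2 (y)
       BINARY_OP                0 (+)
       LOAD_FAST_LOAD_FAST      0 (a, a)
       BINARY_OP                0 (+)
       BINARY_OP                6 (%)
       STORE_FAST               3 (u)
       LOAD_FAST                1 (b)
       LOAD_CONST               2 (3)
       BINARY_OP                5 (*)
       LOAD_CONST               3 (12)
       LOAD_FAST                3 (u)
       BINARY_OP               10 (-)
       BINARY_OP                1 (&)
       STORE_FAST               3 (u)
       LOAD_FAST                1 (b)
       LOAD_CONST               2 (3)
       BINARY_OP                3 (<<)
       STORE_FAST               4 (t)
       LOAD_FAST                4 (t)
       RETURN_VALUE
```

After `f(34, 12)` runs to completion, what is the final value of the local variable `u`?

4

LOAD_FAST_LOAD_FAST b,b → push 12,12. Stack: [12, 12]
BINARY_OP - → 12 - 12 = 0. Stack: [0]
STORE_FAST y → y=0. Stack: []
LOAD_CONST → push 6. Stack: [6]
LOAD_FAST y → push 0. Stack: [6, 0]
BINARY_OP + → 6 + 0 = 6. Stack: [6]
LOAD_FAST_LOAD_FAST a,a → push 34,34. Stack: [6, 34, 34]
BINARY_OP + → 34 + 34 = 68. Stack: [6, 68]
BINARY_OP % → 6 % 68 = 6. Stack: [6]
STORE_FAST u → u=6. Stack: []
LOAD_FAST b → push 12. Stack: [12]
LOAD_CONST → push 3. Stack: [12, 3]
BINARY_OP * → 12 * 3 = 36. Stack: [36]
LOAD_CONST → push 12. Stack: [36, 12]
LOAD_FAST u → push 6. Stack: [36, 12, 6]
BINARY_OP - → 12 - 6 = 6. Stack: [36, 6]
BINARY_OP & → 36 & 6 = 4. Stack: [4]
STORE_FAST u → u=4. Stack: []
LOAD_FAST b → push 12. Stack: [12]
LOAD_CONST → push 3. Stack: [12, 3]
BINARY_OP << → 12 << 3 = 96. Stack: [96]
STORE_FAST t → t=96. Stack: []
LOAD_FAST t → push 96. Stack: [96]
RETURN_VALUE → return 96.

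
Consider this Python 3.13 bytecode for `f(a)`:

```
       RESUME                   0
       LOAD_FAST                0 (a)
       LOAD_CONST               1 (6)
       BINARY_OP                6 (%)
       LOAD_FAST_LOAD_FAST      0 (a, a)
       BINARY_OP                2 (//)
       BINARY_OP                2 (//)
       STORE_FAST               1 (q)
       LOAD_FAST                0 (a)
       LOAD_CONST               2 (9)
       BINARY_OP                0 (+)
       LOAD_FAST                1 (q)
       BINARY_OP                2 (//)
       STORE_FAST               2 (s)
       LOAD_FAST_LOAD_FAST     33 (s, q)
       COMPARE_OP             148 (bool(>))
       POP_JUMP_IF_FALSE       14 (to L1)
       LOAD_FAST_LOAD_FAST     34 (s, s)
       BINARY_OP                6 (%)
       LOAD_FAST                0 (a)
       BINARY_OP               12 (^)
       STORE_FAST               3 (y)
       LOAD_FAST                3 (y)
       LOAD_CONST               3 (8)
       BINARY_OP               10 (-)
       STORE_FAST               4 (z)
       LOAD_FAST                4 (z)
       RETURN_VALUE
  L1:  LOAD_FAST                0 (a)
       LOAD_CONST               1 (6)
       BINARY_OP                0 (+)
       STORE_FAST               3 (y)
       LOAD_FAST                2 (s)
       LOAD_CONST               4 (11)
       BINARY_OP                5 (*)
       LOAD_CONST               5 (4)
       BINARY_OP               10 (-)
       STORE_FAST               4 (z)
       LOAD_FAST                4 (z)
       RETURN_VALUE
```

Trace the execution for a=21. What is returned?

LOAD_FAST a → push 21. Stack: [21]
LOAD_CONST → push 6. Stack: [21, 6]
BINARY_OP % → 21 % 6 = 3. Stack: [3]
LOAD_FAST_LOAD_FAST a,a → push 21,21. Stack: [3, 21, 21]
BINARY_OP // → 21 // 21 = 1. Stack: [3, 1]
BINARY_OP // → 3 // 1 = 3. Stack: [3]
STORE_FAST q → q=3. Stack: []
LOAD_FAST a → push 21. Stack: [21]
LOAD_CONST → push 9. Stack: [21, 9]
BINARY_OP + → 21 + 9 = 30. Stack: [30]
LOAD_FAST q → push 3. Stack: [30, 3]
BINARY_OP // → 30 // 3 = 10. Stack: [10]
STORE_FAST s → s=10. Stack: []
LOAD_FAST_LOAD_FAST s,q → push 10,3. Stack: [10, 3]
COMPARE_OP bool(>) → 10 vs 3 = True. Stack: [True]
POP_JUMP_IF_FALSE → pop True; no jump. Stack: []
LOAD_FAST_LOAD_FAST s,s → push 10,10. Stack: [10, 10]
BINARY_OP % → 10 % 10 = 0. Stack: [0]
LOAD_FAST a → push 21. Stack: [0, 21]
BINARY_OP ^ → 0 ^ 21 = 21. Stack: [21]
STORE_FAST y → y=21. Stack: []
LOAD_FAST y → push 21. Stack: [21]
LOAD_CONST → push 8. Stack: [21, 8]
BINARY_OP - → 21 - 8 = 13. Stack: [13]
STORE_FAST z → z=13. Stack: []
LOAD_FAST z → push 13. Stack: [13]
RETURN_VALUE → return 13.

13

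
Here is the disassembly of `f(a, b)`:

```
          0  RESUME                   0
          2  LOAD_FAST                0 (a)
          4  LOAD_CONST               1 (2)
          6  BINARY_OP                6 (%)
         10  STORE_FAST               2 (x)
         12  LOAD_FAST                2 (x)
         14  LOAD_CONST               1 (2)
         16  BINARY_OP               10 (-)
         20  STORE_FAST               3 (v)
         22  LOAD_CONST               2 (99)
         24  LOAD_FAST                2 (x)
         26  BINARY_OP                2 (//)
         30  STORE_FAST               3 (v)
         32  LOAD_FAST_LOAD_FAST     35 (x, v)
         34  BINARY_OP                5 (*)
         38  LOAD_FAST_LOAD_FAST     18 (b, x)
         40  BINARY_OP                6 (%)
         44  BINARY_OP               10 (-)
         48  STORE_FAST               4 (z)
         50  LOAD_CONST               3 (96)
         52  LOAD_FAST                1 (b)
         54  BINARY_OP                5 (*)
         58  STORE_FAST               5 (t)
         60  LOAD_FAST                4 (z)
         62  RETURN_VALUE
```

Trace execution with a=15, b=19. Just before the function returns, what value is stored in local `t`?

LOAD_FAST a → push 15. Stack: [15]
LOAD_CONST → push 2. Stack: [15, 2]
BINARY_OP % → 15 % 2 = 1. Stack: [1]
STORE_FAST x → x=1. Stack: []
LOAD_FAST x → push 1. Stack: [1]
LOAD_CONST → push 2. Stack: [1, 2]
BINARY_OP - → 1 - 2 = -1. Stack: [-1]
STORE_FAST v → v=-1. Stack: []
LOAD_CONST → push 99. Stack: [99]
LOAD_FAST x → push 1. Stack: [99, 1]
BINARY_OP // → 99 // 1 = 99. Stack: [99]
STORE_FAST v → v=99. Stack: []
LOAD_FAST_LOAD_FAST x,v → push 1,99. Stack: [1, 99]
BINARY_OP * → 1 * 99 = 99. Stack: [99]
LOAD_FAST_LOAD_FAST b,x → push 19,1. Stack: [99, 19, 1]
BINARY_OP % → 19 % 1 = 0. Stack: [99, 0]
BINARY_OP - → 99 - 0 = 99. Stack: [99]
STORE_FAST z → z=99. Stack: []
LOAD_CONST → push 96. Stack: [96]
LOAD_FAST b → push 19. Stack: [96, 19]
BINARY_OP * → 96 * 19 = 1824. Stack: [1824]
STORE_FAST t → t=1824. Stack: []
LOAD_FAST z → push 99. Stack: [99]
RETURN_VALUE → return 99.

1824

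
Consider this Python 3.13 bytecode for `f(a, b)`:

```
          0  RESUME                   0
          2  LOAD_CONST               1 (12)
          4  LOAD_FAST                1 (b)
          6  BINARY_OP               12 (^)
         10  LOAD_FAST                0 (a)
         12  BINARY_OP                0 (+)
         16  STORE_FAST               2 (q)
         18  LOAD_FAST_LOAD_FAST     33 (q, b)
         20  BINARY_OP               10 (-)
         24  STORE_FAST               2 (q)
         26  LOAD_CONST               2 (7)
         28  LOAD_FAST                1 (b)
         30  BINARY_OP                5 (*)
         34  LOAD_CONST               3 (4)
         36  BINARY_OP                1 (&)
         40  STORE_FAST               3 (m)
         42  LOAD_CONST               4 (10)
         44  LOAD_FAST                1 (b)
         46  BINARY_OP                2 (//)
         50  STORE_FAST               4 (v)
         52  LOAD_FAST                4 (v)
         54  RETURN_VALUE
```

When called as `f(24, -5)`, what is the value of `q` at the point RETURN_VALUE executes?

20

LOAD_CONST → push 12. Stack: [12]
LOAD_FAST b → push -5. Stack: [12, -5]
BINARY_OP ^ → 12 ^ -5 = -9. Stack: [-9]
LOAD_FAST a → push 24. Stack: [-9, 24]
BINARY_OP + → -9 + 24 = 15. Stack: [15]
STORE_FAST q → q=15. Stack: []
LOAD_FAST_LOAD_FAST q,b → push 15,-5. Stack: [15, -5]
BINARY_OP - → 15 - -5 = 20. Stack: [20]
STORE_FAST q → q=20. Stack: []
LOAD_CONST → push 7. Stack: [7]
LOAD_FAST b → push -5. Stack: [7, -5]
BINARY_OP * → 7 * -5 = -35. Stack: [-35]
LOAD_CONST → push 4. Stack: [-35, 4]
BINARY_OP & → -35 & 4 = 4. Stack: [4]
STORE_FAST m → m=4. Stack: []
LOAD_CONST → push 10. Stack: [10]
LOAD_FAST b → push -5. Stack: [10, -5]
BINARY_OP // → 10 // -5 = -2. Stack: [-2]
STORE_FAST v → v=-2. Stack: []
LOAD_FAST v → push -2. Stack: [-2]
RETURN_VALUE → return -2.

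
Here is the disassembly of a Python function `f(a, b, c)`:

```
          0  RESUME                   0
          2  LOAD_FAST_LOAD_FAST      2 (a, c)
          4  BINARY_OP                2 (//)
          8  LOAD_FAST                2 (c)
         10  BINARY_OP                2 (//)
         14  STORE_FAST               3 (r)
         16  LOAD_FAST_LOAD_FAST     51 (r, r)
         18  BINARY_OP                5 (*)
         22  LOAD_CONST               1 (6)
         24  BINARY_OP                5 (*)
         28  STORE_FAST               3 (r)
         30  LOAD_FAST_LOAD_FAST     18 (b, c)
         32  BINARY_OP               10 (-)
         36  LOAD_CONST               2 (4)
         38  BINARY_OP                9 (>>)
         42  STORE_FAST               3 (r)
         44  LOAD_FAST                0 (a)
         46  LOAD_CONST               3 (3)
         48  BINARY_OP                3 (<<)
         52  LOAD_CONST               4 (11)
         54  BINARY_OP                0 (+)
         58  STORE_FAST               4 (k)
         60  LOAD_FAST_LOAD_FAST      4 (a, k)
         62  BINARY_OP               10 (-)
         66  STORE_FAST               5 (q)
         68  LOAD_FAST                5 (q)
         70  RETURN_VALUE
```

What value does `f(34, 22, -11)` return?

-249

LOAD_FAST_LOAD_FAST a,c → push 34,-11. Stack: [34, -11]
BINARY_OP // → 34 // -11 = -4. Stack: [-4]
LOAD_FAST c → push -11. Stack: [-4, -11]
BINARY_OP // → -4 // -11 = 0. Stack: [0]
STORE_FAST r → r=0. Stack: []
LOAD_FAST_LOAD_FAST r,r → push 0,0. Stack: [0, 0]
BINARY_OP * → 0 * 0 = 0. Stack: [0]
LOAD_CONST → push 6. Stack: [0, 6]
BINARY_OP * → 0 * 6 = 0. Stack: [0]
STORE_FAST r → r=0. Stack: []
LOAD_FAST_LOAD_FAST b,c → push 22,-11. Stack: [22, -11]
BINARY_OP - → 22 - -11 = 33. Stack: [33]
LOAD_CONST → push 4. Stack: [33, 4]
BINARY_OP >> → 33 >> 4 = 2. Stack: [2]
STORE_FAST r → r=2. Stack: []
LOAD_FAST a → push 34. Stack: [34]
LOAD_CONST → push 3. Stack: [34, 3]
BINARY_OP << → 34 << 3 = 272. Stack: [272]
LOAD_CONST → push 11. Stack: [272, 11]
BINARY_OP + → 272 + 11 = 283. Stack: [283]
STORE_FAST k → k=283. Stack: []
LOAD_FAST_LOAD_FAST a,k → push 34,283. Stack: [34, 283]
BINARY_OP - → 34 - 283 = -249. Stack: [-249]
STORE_FAST q → q=-249. Stack: []
LOAD_FAST q → push -249. Stack: [-249]
RETURN_VALUE → return -249.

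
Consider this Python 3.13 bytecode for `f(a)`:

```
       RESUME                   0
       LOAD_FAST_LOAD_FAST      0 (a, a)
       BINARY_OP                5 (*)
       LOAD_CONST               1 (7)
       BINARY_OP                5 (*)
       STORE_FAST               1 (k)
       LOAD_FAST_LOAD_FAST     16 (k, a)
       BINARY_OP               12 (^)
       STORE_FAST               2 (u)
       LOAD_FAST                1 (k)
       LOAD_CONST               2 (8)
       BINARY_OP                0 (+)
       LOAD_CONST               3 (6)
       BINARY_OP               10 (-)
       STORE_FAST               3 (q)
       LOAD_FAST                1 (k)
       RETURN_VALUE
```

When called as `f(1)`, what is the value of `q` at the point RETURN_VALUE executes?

9

LOAD_FAST_LOAD_FAST a,a → push 1,1. Stack: [1, 1]
BINARY_OP * → 1 * 1 = 1. Stack: [1]
LOAD_CONST → push 7. Stack: [1, 7]
BINARY_OP * → 1 * 7 = 7. Stack: [7]
STORE_FAST k → k=7. Stack: []
LOAD_FAST_LOAD_FAST k,a → push 7,1. Stack: [7, 1]
BINARY_OP ^ → 7 ^ 1 = 6. Stack: [6]
STORE_FAST u → u=6. Stack: []
LOAD_FAST k → push 7. Stack: [7]
LOAD_CONST → push 8. Stack: [7, 8]
BINARY_OP + → 7 + 8 = 15. Stack: [15]
LOAD_CONST → push 6. Stack: [15, 6]
BINARY_OP - → 15 - 6 = 9. Stack: [9]
STORE_FAST q → q=9. Stack: []
LOAD_FAST k → push 7. Stack: [7]
RETURN_VALUE → return 7.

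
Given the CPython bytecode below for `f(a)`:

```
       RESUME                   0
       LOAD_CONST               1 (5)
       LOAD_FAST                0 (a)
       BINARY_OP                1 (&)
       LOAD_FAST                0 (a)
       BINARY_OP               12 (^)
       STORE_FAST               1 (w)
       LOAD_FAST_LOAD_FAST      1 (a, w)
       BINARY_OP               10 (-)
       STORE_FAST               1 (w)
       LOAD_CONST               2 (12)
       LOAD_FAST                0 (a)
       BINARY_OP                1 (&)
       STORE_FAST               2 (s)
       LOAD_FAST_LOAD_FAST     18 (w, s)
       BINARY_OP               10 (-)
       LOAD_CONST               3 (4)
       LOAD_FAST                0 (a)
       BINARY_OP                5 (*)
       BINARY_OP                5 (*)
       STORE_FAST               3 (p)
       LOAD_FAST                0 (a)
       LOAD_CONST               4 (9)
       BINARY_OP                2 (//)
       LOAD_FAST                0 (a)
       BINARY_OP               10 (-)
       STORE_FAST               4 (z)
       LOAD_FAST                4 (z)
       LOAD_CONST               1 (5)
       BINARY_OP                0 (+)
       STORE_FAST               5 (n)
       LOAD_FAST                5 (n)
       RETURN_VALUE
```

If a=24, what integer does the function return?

LOAD_CONST → push 5. Stack: [5]
LOAD_FAST a → push 24. Stack: [5, 24]
BINARY_OP & → 5 & 24 = 0. Stack: [0]
LOAD_FAST a → push 24. Stack: [0, 24]
BINARY_OP ^ → 0 ^ 24 = 24. Stack: [24]
STORE_FAST w → w=24. Stack: []
LOAD_FAST_LOAD_FAST a,w → push 24,24. Stack: [24, 24]
BINARY_OP - → 24 - 24 = 0. Stack: [0]
STORE_FAST w → w=0. Stack: []
LOAD_CONST → push 12. Stack: [12]
LOAD_FAST a → push 24. Stack: [12, 24]
BINARY_OP & → 12 & 24 = 8. Stack: [8]
STORE_FAST s → s=8. Stack: []
LOAD_FAST_LOAD_FAST w,s → push 0,8. Stack: [0, 8]
BINARY_OP - → 0 - 8 = -8. Stack: [-8]
LOAD_CONST → push 4. Stack: [-8, 4]
LOAD_FAST a → push 24. Stack: [-8, 4, 24]
BINARY_OP * → 4 * 24 = 96. Stack: [-8, 96]
BINARY_OP * → -8 * 96 = -768. Stack: [-768]
STORE_FAST p → p=-768. Stack: []
LOAD_FAST a → push 24. Stack: [24]
LOAD_CONST → push 9. Stack: [24, 9]
BINARY_OP // → 24 // 9 = 2. Stack: [2]
LOAD_FAST a → push 24. Stack: [2, 24]
BINARY_OP - → 2 - 24 = -22. Stack: [-22]
STORE_FAST z → z=-22. Stack: []
LOAD_FAST z → push -22. Stack: [-22]
LOAD_CONST → push 5. Stack: [-22, 5]
BINARY_OP + → -22 + 5 = -17. Stack: [-17]
STORE_FAST n → n=-17. Stack: []
LOAD_FAST n → push -17. Stack: [-17]
RETURN_VALUE → return -17.

-17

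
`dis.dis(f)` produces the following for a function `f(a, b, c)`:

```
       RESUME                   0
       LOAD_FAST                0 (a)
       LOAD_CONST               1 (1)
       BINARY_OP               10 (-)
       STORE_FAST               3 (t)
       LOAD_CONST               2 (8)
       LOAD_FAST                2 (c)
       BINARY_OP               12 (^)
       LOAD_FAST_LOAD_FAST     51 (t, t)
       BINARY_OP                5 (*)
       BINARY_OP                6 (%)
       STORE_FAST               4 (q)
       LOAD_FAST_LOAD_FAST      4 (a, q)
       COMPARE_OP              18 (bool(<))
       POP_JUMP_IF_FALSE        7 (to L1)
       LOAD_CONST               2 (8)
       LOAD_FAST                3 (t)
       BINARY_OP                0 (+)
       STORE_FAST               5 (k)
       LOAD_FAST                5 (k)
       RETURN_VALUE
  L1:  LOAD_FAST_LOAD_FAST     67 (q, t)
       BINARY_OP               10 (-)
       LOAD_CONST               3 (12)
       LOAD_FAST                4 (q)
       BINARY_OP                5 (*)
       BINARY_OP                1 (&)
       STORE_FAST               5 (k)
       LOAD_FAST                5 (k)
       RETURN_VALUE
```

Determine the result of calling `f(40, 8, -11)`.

47

LOAD_FAST a → push 40. Stack: [40]
LOAD_CONST → push 1. Stack: [40, 1]
BINARY_OP - → 40 - 1 = 39. Stack: [39]
STORE_FAST t → t=39. Stack: []
LOAD_CONST → push 8. Stack: [8]
LOAD_FAST c → push -11. Stack: [8, -11]
BINARY_OP ^ → 8 ^ -11 = -3. Stack: [-3]
LOAD_FAST_LOAD_FAST t,t → push 39,39. Stack: [-3, 39, 39]
BINARY_OP * → 39 * 39 = 1521. Stack: [-3, 1521]
BINARY_OP % → -3 % 1521 = 1518. Stack: [1518]
STORE_FAST q → q=1518. Stack: []
LOAD_FAST_LOAD_FAST a,q → push 40,1518. Stack: [40, 1518]
COMPARE_OP bool(<) → 40 vs 1518 = True. Stack: [True]
POP_JUMP_IF_FALSE → pop True; no jump. Stack: []
LOAD_CONST → push 8. Stack: [8]
LOAD_FAST t → push 39. Stack: [8, 39]
BINARY_OP + → 8 + 39 = 47. Stack: [47]
STORE_FAST k → k=47. Stack: []
LOAD_FAST k → push 47. Stack: [47]
RETURN_VALUE → return 47.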